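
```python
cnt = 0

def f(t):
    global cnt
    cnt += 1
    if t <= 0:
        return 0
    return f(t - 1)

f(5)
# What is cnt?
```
Call trace:
f(t=5)
  f(t=4)
    f(t=3)
      f(t=2)
        f(t=1)
          f(t=0)
          -> return 0
        -> return 0
      -> return 0
    -> return 0
  -> return 0
-> return 0

cnt is incremented once per call. f is entered once for each t = 5, 4, 3, 2, 1, 0 (the t <= 0 call returns without recursing), i.e. 5 + 1 calls.
cnt = 6

Final answer: 6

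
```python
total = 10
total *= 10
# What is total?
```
Trace:
  total=10
  total=100

Final answer: 100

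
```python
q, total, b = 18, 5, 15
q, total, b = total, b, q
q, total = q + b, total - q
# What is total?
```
Trace:
  q=18, total=5, b=15
  q=5, total=15, b=18
  q=23, total=10, b=18

Final answer: 10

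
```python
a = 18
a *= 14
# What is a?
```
Trace:
  a=18
  a=252

Final answer: 252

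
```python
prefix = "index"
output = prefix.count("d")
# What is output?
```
Trace:
  prefix='index'
  prefix='index', output=1

Final answer: 1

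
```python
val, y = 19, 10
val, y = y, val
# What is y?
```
Trace:
  val=19, y=10
  val=10, y=19

Final answer: 19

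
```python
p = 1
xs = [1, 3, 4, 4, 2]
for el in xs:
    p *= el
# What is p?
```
Trace:
  p=1
  p=1, el=1
  p=3, el=3
  p=12, el=4
  p=48, el=4
  p=96, el=2

Final answer: 96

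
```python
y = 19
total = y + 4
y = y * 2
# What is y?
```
Trace:
  y=19
  y=19, total=23
  y=38, total=23

Final answer: 38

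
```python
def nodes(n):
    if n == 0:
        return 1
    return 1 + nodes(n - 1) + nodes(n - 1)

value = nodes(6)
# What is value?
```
Call trace (a repeated sub-call is expanded the first time; later identical calls just restate its return value):
nodes(n=6)
  nodes(n=5)
    nodes(n=4)
      nodes(n=3)
        nodes(n=2)
          nodes(n=1)
            nodes(n=0)
            -> return 1
            nodes(n=0)
            -> return 1
          -> return 3
          nodes(n=1) -> return 3  (same call as traced above)
        -> return 7
        nodes(n=2) -> return 7  (same call as traced above)
      -> return 15
      nodes(n=3) -> return 15  (same call as traced above)
    -> return 31
    nodes(n=4) -> return 31  (same call as traced above)
  -> return 63
  nodes(n=5) -> return 63  (same call as traced above)
-> return 127

Final answer: 127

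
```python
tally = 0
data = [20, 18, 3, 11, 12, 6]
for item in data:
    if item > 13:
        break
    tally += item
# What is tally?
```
Trace:
  tally=0
  tally=0, item=20

Final answer: 0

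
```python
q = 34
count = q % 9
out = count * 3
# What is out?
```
Trace:
  q=34
  q=34, count=7
  q=34, count=7, out=21

Final answer: 21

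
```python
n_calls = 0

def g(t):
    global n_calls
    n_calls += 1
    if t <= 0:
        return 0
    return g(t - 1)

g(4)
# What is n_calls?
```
Call trace:
g(t=4)
  g(t=3)
    g(t=2)
      g(t=1)
        g(t=0)
        -> return 0
      -> return 0
    -> return 0
  -> return 0
-> return 0

n_calls is incremented once per call. g is entered once for each t = 4, 3, 2, 1, 0 (the t <= 0 call returns without recursing), i.e. 4 + 1 calls.
n_calls = 5

Final answer: 5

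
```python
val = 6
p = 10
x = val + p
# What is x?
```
Trace:
  val=6
  val=6, p=10
  val=6, p=10, x=16

Final answer: 16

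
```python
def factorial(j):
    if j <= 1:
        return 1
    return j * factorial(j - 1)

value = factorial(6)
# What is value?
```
Call trace:
factorial(j=6)
  factorial(j=5)
    factorial(j=4)
      factorial(j=3)
        factorial(j=2)
          factorial(j=1)
          -> return 1
        -> return 2
      -> return 6
    -> return 24
  -> return 120
-> return 720

Final answer: 720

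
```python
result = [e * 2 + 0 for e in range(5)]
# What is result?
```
Trace:
  e=0
  e=1
  e=2
  e=3
  e=4
  result=[0, 2, 4, 6, 8]

Final answer: [0, 2, 4, 6, 8]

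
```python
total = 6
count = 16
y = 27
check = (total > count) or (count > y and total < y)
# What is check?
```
Trace:
  total=6
  total=6, count=16
  total=6, count=16, y=27
  total=6, count=16, y=27, check=False

Final answer: False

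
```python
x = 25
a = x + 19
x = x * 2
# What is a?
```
Trace:
  x=25
  x=25, a=44
  x=50, a=44

Final answer: 44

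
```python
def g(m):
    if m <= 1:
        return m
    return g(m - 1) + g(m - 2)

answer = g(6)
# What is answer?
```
Call trace (a repeated sub-call is expanded the first time; later identical calls just restate its return value):
g(m=6)
  g(m=5)
    g(m=4)
      g(m=3)
        g(m=2)
          g(m=1)
          -> return 1
          g(m=0)
          -> return 0
        -> return 1
        g(m=1)
        -> return 1
      -> return 2
      g(m=2) -> return 1  (same call as traced above)
    -> return 3
    g(m=3) -> return 2  (same call as traced above)
  -> return 5
  g(m=4) -> return 3  (same call as traced above)
-> return 8

Final answer: 8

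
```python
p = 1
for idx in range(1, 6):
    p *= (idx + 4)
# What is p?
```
Trace:
  p=1
  p=5, idx=1
  p=30, idx=2
  p=210, idx=3
  p=1680, idx=4
  p=15120, idx=5

Final answer: 15120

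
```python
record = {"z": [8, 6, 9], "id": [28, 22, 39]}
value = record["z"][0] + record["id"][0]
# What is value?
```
Trace:
  record={'z': [8, 6, 9], 'id': [28, 22, 39]}
  record={'z': [8, 6, 9], 'id': [28, 22, 39]}, value=36

Final answer: 36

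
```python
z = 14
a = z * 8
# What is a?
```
Trace:
  z=14
  z=14, a=112

Final answer: 112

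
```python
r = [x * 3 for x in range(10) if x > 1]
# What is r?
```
Trace:
  x=0
  x=1
  x=2
  x=3
  x=4
  x=5
  x=6
  x=7
  x=8
  x=9
  r=[6, 9, 12, 15, 18, 21, 24, 27]

Final answer: [6, 9, 12, 15, 18, 21, 24, 27]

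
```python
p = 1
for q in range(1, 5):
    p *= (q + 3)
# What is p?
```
Trace:
  p=1
  p=4, q=1
  p=20, q=2
  p=120, q=3
  p=840, q=4

Final answer: 840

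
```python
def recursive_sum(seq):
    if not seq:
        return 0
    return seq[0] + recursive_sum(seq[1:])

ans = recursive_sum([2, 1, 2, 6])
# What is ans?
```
Call trace:
recursive_sum(seq=[2, 1, 2, 6])
  recursive_sum(seq=[1, 2, 6])
    recursive_sum(seq=[2, 6])
      recursive_sum(seq=[6])
        recursive_sum(seq=[])
        -> return 0
      -> return 6
    -> return 8
  -> return 9
-> return 11

Final answer: 11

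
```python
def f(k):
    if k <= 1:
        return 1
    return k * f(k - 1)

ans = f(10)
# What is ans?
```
Call trace:
f(k=10)
  f(k=9)
    f(k=8)
      f(k=7)
        f(k=6)
          f(k=5)
            f(k=4)
              f(k=3)
                f(k=2)
                  f(k=1)
                  -> return 1
                -> return 2
              -> return 6
            -> return 24
          -> return 120
        -> return 720
      -> return 5040
    -> return 40320
  -> return 362880
-> return 3628800

Final answer: 3628800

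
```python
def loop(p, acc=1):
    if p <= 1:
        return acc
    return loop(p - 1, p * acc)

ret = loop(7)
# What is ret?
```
Call trace:
loop(p=7, acc=1)
  loop(p=6, acc=7)
    loop(p=5, acc=42)
      loop(p=4, acc=210)
        loop(p=3, acc=840)
          loop(p=2, acc=2520)
            loop(p=1, acc=5040)
            -> return 5040
          -> return 5040
        -> return 5040
      -> return 5040
    -> return 5040
  -> return 5040
-> return 5040

Final answer: 5040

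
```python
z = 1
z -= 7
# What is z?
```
Trace:
  z=1
  z=-6

Final answer: -6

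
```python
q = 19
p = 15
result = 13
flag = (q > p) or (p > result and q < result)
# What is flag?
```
Trace:
  q=19
  q=19, p=15
  q=19, p=15, result=13
  q=19, p=15, result=13, flag=True

Final answer: True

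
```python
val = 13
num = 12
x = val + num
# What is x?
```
Trace:
  val=13
  val=13, num=12
  val=13, num=12, x=25

Final answer: 25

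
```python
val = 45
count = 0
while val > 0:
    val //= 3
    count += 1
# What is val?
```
Trace:
  val=45
  val=45, count=0
  val=15, count=1
  val=5, count=2
  val=1, count=3
  val=0, count=4

Final answer: 0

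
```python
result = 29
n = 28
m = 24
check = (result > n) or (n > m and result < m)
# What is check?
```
Trace:
  result=29
  result=29, n=28
  result=29, n=28, m=24
  result=29, n=28, m=24, check=True

Final answer: True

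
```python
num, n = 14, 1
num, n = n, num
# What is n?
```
Trace:
  num=14, n=1
  num=1, n=14

Final answer: 14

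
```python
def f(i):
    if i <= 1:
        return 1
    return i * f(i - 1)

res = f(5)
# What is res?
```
Call trace:
f(i=5)
  f(i=4)
    f(i=3)
      f(i=2)
        f(i=1)
        -> return 1
      -> return 2
    -> return 6
  -> return 24
-> return 120

Final answer: 120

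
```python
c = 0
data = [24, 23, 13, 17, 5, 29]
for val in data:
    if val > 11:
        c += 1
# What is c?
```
Trace:
  c=0
  c=1, val=24
  c=2, val=23
  c=3, val=13
  c=4, val=17
  c=4, val=5
  c=5, val=29

Final answer: 5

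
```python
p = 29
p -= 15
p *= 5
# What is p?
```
Trace:
  p=29
  p=14
  p=70

Final answer: 70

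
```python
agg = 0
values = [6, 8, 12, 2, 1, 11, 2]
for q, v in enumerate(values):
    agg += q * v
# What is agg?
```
Trace:
  agg=0
  agg=0, q=0, v=6
  agg=8, q=1, v=8
  agg=32, q=2, v=12
  agg=38, q=3, v=2
  agg=42, q=4, v=1
  agg=97, q=5, v=11
  agg=109, q=6, v=2

Final answer: 109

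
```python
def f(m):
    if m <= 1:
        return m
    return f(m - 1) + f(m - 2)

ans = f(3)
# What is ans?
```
Call trace:
f(m=3)
  f(m=2)
    f(m=1)
    -> return 1
    f(m=0)
    -> return 0
  -> return 1
  f(m=1)
  -> return 1
-> return 2

Final answer: 2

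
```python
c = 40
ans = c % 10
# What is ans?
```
Trace:
  c=40
  c=40, ans=0

Final answer: 0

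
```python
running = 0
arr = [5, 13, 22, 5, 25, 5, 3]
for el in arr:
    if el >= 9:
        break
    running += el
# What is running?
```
Trace:
  running=0
  running=5, el=5
  running=5, el=13

Final answer: 5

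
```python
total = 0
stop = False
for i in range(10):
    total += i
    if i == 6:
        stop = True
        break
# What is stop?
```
Trace:
  total=0
  total=0, stop=False
  total=0, stop=False, i=0
  total=1, stop=False, i=1
  total=3, stop=False, i=2
  total=6, stop=False, i=3
  total=10, stop=False, i=4
  total=15, stop=False, i=5
  total=21, stop=True, i=6

Final answer: True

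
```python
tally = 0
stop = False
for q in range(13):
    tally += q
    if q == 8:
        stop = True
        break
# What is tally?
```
Trace:
  tally=0
  tally=0, stop=False
  tally=0, stop=False, q=0
  tally=1, stop=False, q=1
  tally=3, stop=False, q=2
  tally=6, stop=False, q=3
  tally=10, stop=False, q=4
  tally=15, stop=False, q=5
  tally=21, stop=False, q=6
  tally=28, stop=False, q=7
  tally=36, stop=True, q=8

Final answer: 36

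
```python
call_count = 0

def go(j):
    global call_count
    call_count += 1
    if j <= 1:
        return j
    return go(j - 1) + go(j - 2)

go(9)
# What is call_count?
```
Call trace (a repeated sub-call is expanded the first time; later identical calls just restate its return value):
go(j=9)
  go(j=8)
    go(j=7)
      go(j=6)
        go(j=5)
          go(j=4)
            go(j=3)
              go(j=2)
                go(j=1)
                -> return 1
                go(j=0)
                -> return 0
              -> return 1
              go(j=1)
              -> return 1
            -> return 2
            go(j=2) -> return 1  (same call as traced above)
          -> return 3
          go(j=3) -> return 2  (same call as traced above)
        -> return 5
        go(j=4) -> return 3  (same call as traced above)
      -> return 8
      go(j=5) -> return 5  (same call as traced above)
    -> return 13
    go(j=6) -> return 8  (same call as traced above)
  -> return 21
  go(j=7) -> return 13  (same call as traced above)
-> return 34

call_count is incremented once per call, so count the calls in each subtree. Let C(j) = number of calls made by go(j).
C(0) = C(1) = 1 (base case, no recursion); C(j) = 1 + C(j - 1) + C(j - 2) otherwise.
C(2) = 1 + C(1) + C(0) = 1 + 1 + 1 = 3
C(3) = 1 + C(2) + C(1) = 1 + 3 + 1 = 5
C(4) = 1 + C(3) + C(2) = 1 + 5 + 3 = 9
C(5) = 1 + C(4) + C(3) = 1 + 9 + 5 = 15
C(6) = 1 + C(5) + C(4) = 1 + 15 + 9 = 25
C(7) = 1 + C(6) + C(5) = 1 + 25 + 15 = 41
C(8) = 1 + C(7) + C(6) = 1 + 41 + 25 = 67
C(9) = 1 + C(8) + C(7) = 1 + 67 + 41 = 109
call_count = C(9) = 109

Final answer: 109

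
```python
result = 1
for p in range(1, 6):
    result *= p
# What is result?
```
Trace:
  result=1
  result=1, p=1
  result=2, p=2
  result=6, p=3
  result=24, p=4
  result=120, p=5

Final answer: 120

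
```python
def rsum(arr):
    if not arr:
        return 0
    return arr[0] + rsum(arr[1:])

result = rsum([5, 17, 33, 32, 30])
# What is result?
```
Call trace:
rsum(arr=[5, 17, 33, 32, 30])
  rsum(arr=[17, 33, 32, 30])
    rsum(arr=[33, 32, 30])
      rsum(arr=[32, 30])
        rsum(arr=[30])
          rsum(arr=[])
          -> return 0
        -> return 30
      -> return 62
    -> return 95
  -> return 112
-> return 117

Final answer: 117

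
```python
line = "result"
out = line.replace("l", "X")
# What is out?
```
Trace:
  line='result'
  line='result', out='resuXt'

Final answer: 'resuXt'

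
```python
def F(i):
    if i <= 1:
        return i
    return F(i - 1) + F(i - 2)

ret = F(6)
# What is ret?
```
Call trace (a repeated sub-call is expanded the first time; later identical calls just restate its return value):
F(i=6)
  F(i=5)
    F(i=4)
      F(i=3)
        F(i=2)
          F(i=1)
          -> return 1
          F(i=0)
          -> return 0
        -> return 1
        F(i=1)
        -> return 1
      -> return 2
      F(i=2) -> return 1  (same call as traced above)
    -> return 3
    F(i=3) -> return 2  (same call as traced above)
  -> return 5
  F(i=4) -> return 3  (same call as traced above)
-> return 8

Final answer: 8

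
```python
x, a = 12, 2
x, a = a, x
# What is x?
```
Trace:
  x=12, a=2
  x=2, a=12

Final answer: 2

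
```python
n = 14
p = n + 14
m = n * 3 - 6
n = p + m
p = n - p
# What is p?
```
Trace:
  n=14
  n=14, p=28
  n=14, p=28, m=36
  n=64, p=28, m=36
  n=64, p=36, m=36

Final answer: 36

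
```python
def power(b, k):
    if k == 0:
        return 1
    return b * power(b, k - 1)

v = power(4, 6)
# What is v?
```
Call trace:
power(b=4, k=6)
  power(b=4, k=5)
    power(b=4, k=4)
      power(b=4, k=3)
        power(b=4, k=2)
          power(b=4, k=1)
            power(b=4, k=0)
            -> return 1
          -> return 4
        -> return 16
      -> return 64
    -> return 256
  -> return 1024
-> return 4096

Final answer: 4096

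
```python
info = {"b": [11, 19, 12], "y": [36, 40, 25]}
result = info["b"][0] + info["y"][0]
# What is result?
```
Trace:
  info={'b': [11, 19, 12], 'y': [36, 40, 25]}
  info={'b': [11, 19, 12], 'y': [36, 40, 25]}, result=47

Final answer: 47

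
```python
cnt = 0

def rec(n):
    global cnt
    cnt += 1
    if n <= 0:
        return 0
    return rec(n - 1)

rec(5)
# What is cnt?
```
Call trace:
rec(n=5)
  rec(n=4)
    rec(n=3)
      rec(n=2)
        rec(n=1)
          rec(n=0)
          -> return 0
        -> return 0
      -> return 0
    -> return 0
  -> return 0
-> return 0

cnt is incremented once per call. rec is entered once for each n = 5, 4, 3, 2, 1, 0 (the n <= 0 call returns without recursing), i.e. 5 + 1 calls.
cnt = 6

Final answer: 6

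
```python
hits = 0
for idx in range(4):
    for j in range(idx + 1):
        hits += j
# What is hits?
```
Trace:
  hits=0
  hits=0, idx=0, j=0
  hits=0, idx=1, j=0
  hits=1, idx=1, j=1
  hits=1, idx=2, j=0
  hits=2, idx=2, j=1
  hits=4, idx=2, j=2
  hits=4, idx=3, j=0
  hits=5, idx=3, j=1
  hits=7, idx=3, j=2
  hits=10, idx=3, j=3

Final answer: 10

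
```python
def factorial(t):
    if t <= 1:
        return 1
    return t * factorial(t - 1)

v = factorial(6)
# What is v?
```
Call trace:
factorial(t=6)
  factorial(t=5)
    factorial(t=4)
      factorial(t=3)
        factorial(t=2)
          factorial(t=1)
          -> return 1
        -> return 2
      -> return 6
    -> return 24
  -> return 120
-> return 720

Final answer: 720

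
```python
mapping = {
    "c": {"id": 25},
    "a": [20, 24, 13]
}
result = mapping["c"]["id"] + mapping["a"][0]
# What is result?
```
Trace:
  mapping={'c': {'id': 25}, 'a': [20, 24, 13]}
  mapping={'c': {'id': 25}, 'a': [20, 24, 13]}, result=45

Final answer: 45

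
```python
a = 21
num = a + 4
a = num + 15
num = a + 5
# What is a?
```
Trace:
  a=21
  a=21, num=25
  a=40, num=25
  a=40, num=45

Final answer: 40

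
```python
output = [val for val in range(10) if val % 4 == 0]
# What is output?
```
Trace:
  val=0
  val=1
  val=2
  val=3
  val=4
  val=5
  val=6
  val=7
  val=8
  val=9
  output=[0, 4, 8]

Final answer: [0, 4, 8]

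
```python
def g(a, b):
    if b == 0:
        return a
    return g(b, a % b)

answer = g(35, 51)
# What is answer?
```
Call trace:
g(a=35, b=51)
  g(a=51, b=35)
    g(a=35, b=16)
      g(a=16, b=3)
        g(a=3, b=1)
          g(a=1, b=0)
          -> return 1
        -> return 1
      -> return 1
    -> return 1
  -> return 1
-> return 1

Final answer: 1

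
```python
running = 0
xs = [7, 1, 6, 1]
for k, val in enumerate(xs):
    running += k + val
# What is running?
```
Trace:
  running=0
  running=7, k=0, val=7
  running=9, k=1, val=1
  running=17, k=2, val=6
  running=21, k=3, val=1

Final answer: 21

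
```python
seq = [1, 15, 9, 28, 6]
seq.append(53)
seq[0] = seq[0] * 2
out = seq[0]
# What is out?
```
Trace:
  seq=[1, 15, 9, 28, 6]
  seq=[1, 15, 9, 28, 6, 53]
  seq=[2, 15, 9, 28, 6, 53]
  seq=[2, 15, 9, 28, 6, 53], out=2

Final answer: 2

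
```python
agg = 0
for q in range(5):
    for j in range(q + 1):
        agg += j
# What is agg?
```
Trace:
  agg=0
  agg=0, q=0, j=0
  agg=0, q=1, j=0
  agg=1, q=1, j=1
  agg=1, q=2, j=0
  agg=2, q=2, j=1
  agg=4, q=2, j=2
  agg=4, q=3, j=0
  agg=5, q=3, j=1
  agg=7, q=3, j=2
  agg=10, q=3, j=3
  agg=10, q=4, j=0
  agg=11, q=4, j=1
  agg=13, q=4, j=2
  agg=16, q=4, j=3
  agg=20, q=4, j=4

Final answer: 20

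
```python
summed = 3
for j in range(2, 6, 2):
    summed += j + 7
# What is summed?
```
Trace:
  summed=3
  summed=12, j=2
  summed=23, j=4

Final answer: 23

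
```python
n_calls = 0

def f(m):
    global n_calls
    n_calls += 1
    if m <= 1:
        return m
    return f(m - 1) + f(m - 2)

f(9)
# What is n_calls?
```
Call trace (a repeated sub-call is expanded the first time; later identical calls just restate its return value):
f(m=9)
  f(m=8)
    f(m=7)
      f(m=6)
        f(m=5)
          f(m=4)
            f(m=3)
              f(m=2)
                f(m=1)
                -> return 1
                f(m=0)
                -> return 0
              -> return 1
              f(m=1)
              -> return 1
            -> return 2
            f(m=2) -> return 1  (same call as traced above)
          -> return 3
          f(m=3) -> return 2  (same call as traced above)
        -> return 5
        f(m=4) -> return 3  (same call as traced above)
      -> return 8
      f(m=5) -> return 5  (same call as traced above)
    -> return 13
    f(m=6) -> return 8  (same call as traced above)
  -> return 21
  f(m=7) -> return 13  (same call as traced above)
-> return 34

n_calls is incremented once per call, so count the calls in each subtree. Let C(m) = number of calls made by f(m).
C(0) = C(1) = 1 (base case, no recursion); C(m) = 1 + C(m - 1) + C(m - 2) otherwise.
C(2) = 1 + C(1) + C(0) = 1 + 1 + 1 = 3
C(3) = 1 + C(2) + C(1) = 1 + 3 + 1 = 5
C(4) = 1 + C(3) + C(2) = 1 + 5 + 3 = 9
C(5) = 1 + C(4) + C(3) = 1 + 9 + 5 = 15
C(6) = 1 + C(5) + C(4) = 1 + 15 + 9 = 25
C(7) = 1 + C(6) + C(5) = 1 + 25 + 15 = 41
C(8) = 1 + C(7) + C(6) = 1 + 41 + 25 = 67
C(9) = 1 + C(8) + C(7) = 1 + 67 + 41 = 109
n_calls = C(9) = 109

Final answer: 109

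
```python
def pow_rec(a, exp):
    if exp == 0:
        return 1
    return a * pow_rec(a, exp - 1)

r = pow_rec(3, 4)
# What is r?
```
Call trace:
pow_rec(a=3, exp=4)
  pow_rec(a=3, exp=3)
    pow_rec(a=3, exp=2)
      pow_rec(a=3, exp=1)
        pow_rec(a=3, exp=0)
        -> return 1
      -> return 3
    -> return 9
  -> return 27
-> return 81

Final answer: 81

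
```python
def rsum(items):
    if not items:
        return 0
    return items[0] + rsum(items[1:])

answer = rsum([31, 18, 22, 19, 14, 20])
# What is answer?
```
Call trace:
rsum(items=[31, 18, 22, 19, 14, 20])
  rsum(items=[18, 22, 19, 14, 20])
    rsum(items=[22, 19, 14, 20])
      rsum(items=[19, 14, 20])
        rsum(items=[14, 20])
          rsum(items=[20])
            rsum(items=[])
            -> return 0
          -> return 20
        -> return 34
      -> return 53
    -> return 75
  -> return 93
-> return 124

Final answer: 124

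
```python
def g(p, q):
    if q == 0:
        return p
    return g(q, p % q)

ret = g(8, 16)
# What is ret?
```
Call trace:
g(p=8, q=16)
  g(p=16, q=8)
    g(p=8, q=0)
    -> return 8
  -> return 8
-> return 8

Final answer: 8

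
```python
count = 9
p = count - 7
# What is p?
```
Trace:
  count=9
  count=9, p=2

Final answer: 2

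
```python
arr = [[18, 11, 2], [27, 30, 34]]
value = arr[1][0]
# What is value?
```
Trace:
  arr=[[18, 11, 2], [27, 30, 34]]
  arr=[[18, 11, 2], [27, 30, 34]], value=27

Final answer: 27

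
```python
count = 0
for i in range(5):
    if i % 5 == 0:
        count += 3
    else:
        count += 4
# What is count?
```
Trace:
  count=0
  count=3, i=0
  count=7, i=1
  count=11, i=2
  count=15, i=3
  count=19, i=4

Final answer: 19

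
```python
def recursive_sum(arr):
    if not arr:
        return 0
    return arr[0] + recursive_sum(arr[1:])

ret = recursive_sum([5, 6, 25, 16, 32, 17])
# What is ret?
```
Call trace:
recursive_sum(arr=[5, 6, 25, 16, 32, 17])
  recursive_sum(arr=[6, 25, 16, 32, 17])
    recursive_sum(arr=[25, 16, 32, 17])
      recursive_sum(arr=[16, 32, 17])
        recursive_sum(arr=[32, 17])
          recursive_sum(arr=[17])
            recursive_sum(arr=[])
            -> return 0
          -> return 17
        -> return 49
      -> return 65
    -> return 90
  -> return 96
-> return 101

Final answer: 101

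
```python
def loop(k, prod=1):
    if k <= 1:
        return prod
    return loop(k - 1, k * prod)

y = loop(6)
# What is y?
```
Call trace:
loop(k=6, prod=1)
  loop(k=5, prod=6)
    loop(k=4, prod=30)
      loop(k=3, prod=120)
        loop(k=2, prod=360)
          loop(k=1, prod=720)
          -> return 720
        -> return 720
      -> return 720
    -> return 720
  -> return 720
-> return 720

Final answer: 720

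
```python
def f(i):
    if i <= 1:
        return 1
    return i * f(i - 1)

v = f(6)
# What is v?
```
Call trace:
f(i=6)
  f(i=5)
    f(i=4)
      f(i=3)
        f(i=2)
          f(i=1)
          -> return 1
        -> return 2
      -> return 6
    -> return 24
  -> return 120
-> return 720

Final answer: 720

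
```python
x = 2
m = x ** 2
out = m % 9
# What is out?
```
Trace:
  x=2
  x=2, m=4
  x=2, m=4, out=4

Final answer: 4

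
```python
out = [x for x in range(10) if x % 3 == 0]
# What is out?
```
Trace:
  x=0
  x=1
  x=2
  x=3
  x=4
  x=5
  x=6
  x=7
  x=8
  x=9
  out=[0, 3, 6, 9]

Final answer: [0, 3, 6, 9]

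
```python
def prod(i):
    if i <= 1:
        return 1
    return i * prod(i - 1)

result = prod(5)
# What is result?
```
Call trace:
prod(i=5)
  prod(i=4)
    prod(i=3)
      prod(i=2)
        prod(i=1)
        -> return 1
      -> return 2
    -> return 6
  -> return 24
-> return 120

Final answer: 120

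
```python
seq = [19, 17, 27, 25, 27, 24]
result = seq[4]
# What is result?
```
Trace:
  seq=[19, 17, 27, 25, 27, 24]
  seq=[19, 17, 27, 25, 27, 24], result=27

Final answer: 27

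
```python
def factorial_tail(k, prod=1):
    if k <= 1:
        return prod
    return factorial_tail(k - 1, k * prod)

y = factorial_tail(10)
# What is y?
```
Call trace:
factorial_tail(k=10, prod=1)
  factorial_tail(k=9, prod=10)
    factorial_tail(k=8, prod=90)
      factorial_tail(k=7, prod=720)
        factorial_tail(k=6, prod=5040)
          factorial_tail(k=5, prod=30240)
            factorial_tail(k=4, prod=151200)
              factorial_tail(k=3, prod=604800)
                factorial_tail(k=2, prod=1814400)
                  factorial_tail(k=1, prod=3628800)
                  -> return 3628800
                -> return 3628800
              -> return 3628800
            -> return 3628800
          -> return 3628800
        -> return 3628800
      -> return 3628800
    -> return 3628800
  -> return 3628800
-> return 3628800

Final answer: 3628800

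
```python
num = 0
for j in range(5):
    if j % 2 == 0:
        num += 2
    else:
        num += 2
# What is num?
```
Trace:
  num=0
  num=2, j=0
  num=4, j=1
  num=6, j=2
  num=8, j=3
  num=10, j=4

Final answer: 10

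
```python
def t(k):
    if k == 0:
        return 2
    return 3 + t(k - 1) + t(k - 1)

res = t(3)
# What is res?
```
Call trace (a repeated sub-call is expanded the first time; later identical calls just restate its return value):
t(k=3)
  t(k=2)
    t(k=1)
      t(k=0)
      -> return 2
      t(k=0)
      -> return 2
    -> return 7
    t(k=1) -> return 7  (same call as traced above)
  -> return 17
  t(k=2) -> return 17  (same call as traced above)
-> return 37

Final answer: 37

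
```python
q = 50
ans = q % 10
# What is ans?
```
Trace:
  q=50
  q=50, ans=0

Final answer: 0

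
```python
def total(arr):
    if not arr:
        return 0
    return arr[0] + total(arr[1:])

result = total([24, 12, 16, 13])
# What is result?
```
Call trace:
total(arr=[24, 12, 16, 13])
  total(arr=[12, 16, 13])
    total(arr=[16, 13])
      total(arr=[13])
        total(arr=[])
        -> return 0
      -> return 13
    -> return 29
  -> return 41
-> return 65

Final answer: 65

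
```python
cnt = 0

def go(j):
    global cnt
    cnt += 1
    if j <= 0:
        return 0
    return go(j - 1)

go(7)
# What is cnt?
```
Call trace:
go(j=7)
  go(j=6)
    go(j=5)
      go(j=4)
        go(j=3)
          go(j=2)
            go(j=1)
              go(j=0)
              -> return 0
            -> return 0
          -> return 0
        -> return 0
      -> return 0
    -> return 0
  -> return 0
-> return 0

cnt is incremented once per call. go is entered once for each j = 7, 6, 5, 4, 3, 2, 1, 0 (the j <= 0 call returns without recursing), i.e. 7 + 1 calls.
cnt = 8

Final answer: 8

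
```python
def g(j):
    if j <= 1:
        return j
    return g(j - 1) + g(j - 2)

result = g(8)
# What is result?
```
Call trace (a repeated sub-call is expanded the first time; later identical calls just restate its return value):
g(j=8)
  g(j=7)
    g(j=6)
      g(j=5)
        g(j=4)
          g(j=3)
            g(j=2)
              g(j=1)
              -> return 1
              g(j=0)
              -> return 0
            -> return 1
            g(j=1)
            -> return 1
          -> return 2
          g(j=2) -> return 1  (same call as traced above)
        -> return 3
        g(j=3) -> return 2  (same call as traced above)
      -> return 5
      g(j=4) -> return 3  (same call as traced above)
    -> return 8
    g(j=5) -> return 5  (same call as traced above)
  -> return 13
  g(j=6) -> return 8  (same call as traced above)
-> return 21

Final answer: 21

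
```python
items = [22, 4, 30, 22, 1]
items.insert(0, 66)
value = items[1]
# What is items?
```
Trace:
  items=[22, 4, 30, 22, 1]
  items=[66, 22, 4, 30, 22, 1]
  items=[66, 22, 4, 30, 22, 1], value=22

Final answer: [66, 22, 4, 30, 22, 1]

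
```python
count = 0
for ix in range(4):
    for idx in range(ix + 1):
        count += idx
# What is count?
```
Trace:
  count=0
  count=0, ix=0, idx=0
  count=0, ix=1, idx=0
  count=1, ix=1, idx=1
  count=1, ix=2, idx=0
  count=2, ix=2, idx=1
  count=4, ix=2, idx=2
  count=4, ix=3, idx=0
  count=5, ix=3, idx=1
  count=7, ix=3, idx=2
  count=10, ix=3, idx=3

Final answer: 10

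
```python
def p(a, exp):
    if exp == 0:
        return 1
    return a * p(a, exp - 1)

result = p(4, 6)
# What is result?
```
Call trace:
p(a=4, exp=6)
  p(a=4, exp=5)
    p(a=4, exp=4)
      p(a=4, exp=3)
        p(a=4, exp=2)
          p(a=4, exp=1)
            p(a=4, exp=0)
            -> return 1
          -> return 4
        -> return 16
      -> return 64
    -> return 256
  -> return 1024
-> return 4096

Final answer: 4096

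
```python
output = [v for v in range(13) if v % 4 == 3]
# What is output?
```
Trace:
  v=0
  v=1
  v=2
  v=3
  v=4
  v=5
  v=6
  v=7
  v=8
  v=9
  v=10
  v=11
  v=12
  output=[3, 7, 11]

Final answer: [3, 7, 11]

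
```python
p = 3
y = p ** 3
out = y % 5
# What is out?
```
Trace:
  p=3
  p=3, y=27
  p=3, y=27, out=2

Final answer: 2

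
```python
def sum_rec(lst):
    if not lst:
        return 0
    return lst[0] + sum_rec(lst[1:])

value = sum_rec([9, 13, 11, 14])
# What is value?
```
Call trace:
sum_rec(lst=[9, 13, 11, 14])
  sum_rec(lst=[13, 11, 14])
    sum_rec(lst=[11, 14])
      sum_rec(lst=[14])
        sum_rec(lst=[])
        -> return 0
      -> return 14
    -> return 25
  -> return 38
-> return 47

Final answer: 47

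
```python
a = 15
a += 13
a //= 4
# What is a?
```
Trace:
  a=15
  a=28
  a=7

Final answer: 7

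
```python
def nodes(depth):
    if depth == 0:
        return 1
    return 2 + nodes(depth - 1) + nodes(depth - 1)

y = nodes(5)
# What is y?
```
Call trace (a repeated sub-call is expanded the first time; later identical calls just restate its return value):
nodes(depth=5)
  nodes(depth=4)
    nodes(depth=3)
      nodes(depth=2)
        nodes(depth=1)
          nodes(depth=0)
          -> return 1
          nodes(depth=0)
          -> return 1
        -> return 4
        nodes(depth=1) -> return 4  (same call as traced above)
      -> return 10
      nodes(depth=2) -> return 10  (same call as traced above)
    -> return 22
    nodes(depth=3) -> return 22  (same call as traced above)
  -> return 46
  nodes(depth=4) -> return 46  (same call as traced above)
-> return 94

Final answer: 94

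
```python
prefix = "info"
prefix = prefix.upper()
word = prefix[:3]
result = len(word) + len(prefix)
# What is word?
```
Trace:
  prefix='info'
  prefix='INFO'
  prefix='INFO', word='INF'
  prefix='INFO', word='INF', result=7

Final answer: 'INF'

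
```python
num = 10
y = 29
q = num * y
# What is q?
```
Trace:
  num=10
  num=10, y=29
  num=10, y=29, q=290

Final answer: 290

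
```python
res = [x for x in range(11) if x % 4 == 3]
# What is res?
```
Trace:
  x=0
  x=1
  x=2
  x=3
  x=4
  x=5
  x=6
  x=7
  x=8
  x=9
  x=10
  res=[3, 7]

Final answer: [3, 7]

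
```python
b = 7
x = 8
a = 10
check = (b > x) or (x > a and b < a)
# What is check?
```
Trace:
  b=7
  b=7, x=8
  b=7, x=8, a=10
  b=7, x=8, a=10, check=False

Final answer: False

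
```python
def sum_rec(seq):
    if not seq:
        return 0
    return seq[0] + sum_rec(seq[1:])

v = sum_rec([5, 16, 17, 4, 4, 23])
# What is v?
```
Call trace:
sum_rec(seq=[5, 16, 17, 4, 4, 23])
  sum_rec(seq=[16, 17, 4, 4, 23])
    sum_rec(seq=[17, 4, 4, 23])
      sum_rec(seq=[4, 4, 23])
        sum_rec(seq=[4, 23])
          sum_rec(seq=[23])
            sum_rec(seq=[])
            -> return 0
          -> return 23
        -> return 27
      -> return 31
    -> return 48
  -> return 64
-> return 69

Final answer: 69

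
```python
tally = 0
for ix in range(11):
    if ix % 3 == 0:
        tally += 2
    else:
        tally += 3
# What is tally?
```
Trace:
  tally=0
  tally=2, ix=0
  tally=5, ix=1
  tally=8, ix=2
  tally=10, ix=3
  tally=13, ix=4
  tally=16, ix=5
  tally=18, ix=6
  tally=21, ix=7
  tally=24, ix=8
  tally=26, ix=9
  tally=29, ix=10

Final answer: 29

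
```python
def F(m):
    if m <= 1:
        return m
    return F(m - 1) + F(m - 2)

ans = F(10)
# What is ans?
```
Call trace (a repeated sub-call is expanded the first time; later identical calls just restate its return value):
F(m=10)
  F(m=9)
    F(m=8)
      F(m=7)
        F(m=6)
          F(m=5)
            F(m=4)
              F(m=3)
                F(m=2)
                  F(m=1)
                  -> return 1
                  F(m=0)
                  -> return 0
                -> return 1
                F(m=1)
                -> return 1
              -> return 2
              F(m=2) -> return 1  (same call as traced above)
            -> return 3
            F(m=3) -> return 2  (same call as traced above)
          -> return 5
          F(m=4) -> return 3  (same call as traced above)
        -> return 8
        F(m=5) -> return 5  (same call as traced above)
      -> return 13
      F(m=6) -> return 8  (same call as traced above)
    -> return 21
    F(m=7) -> return 13  (same call as traced above)
  -> return 34
  F(m=8) -> return 21  (same call as traced above)
-> return 55

Final answer: 55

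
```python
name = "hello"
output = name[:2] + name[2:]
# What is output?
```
Trace:
  name='hello'
  name='hello', output='hello'

Final answer: 'hello'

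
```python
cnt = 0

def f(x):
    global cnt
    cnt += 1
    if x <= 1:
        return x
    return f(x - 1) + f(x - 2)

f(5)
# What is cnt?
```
Call trace (a repeated sub-call is expanded the first time; later identical calls just restate its return value):
f(x=5)
  f(x=4)
    f(x=3)
      f(x=2)
        f(x=1)
        -> return 1
        f(x=0)
        -> return 0
      -> return 1
      f(x=1)
      -> return 1
    -> return 2
    f(x=2) -> return 1  (same call as traced above)
  -> return 3
  f(x=3) -> return 2  (same call as traced above)
-> return 5

cnt is incremented once per call, so count the calls in each subtree. Let C(x) = number of calls made by f(x).
C(0) = C(1) = 1 (base case, no recursion); C(x) = 1 + C(x - 1) + C(x - 2) otherwise.
C(2) = 1 + C(1) + C(0) = 1 + 1 + 1 = 3
C(3) = 1 + C(2) + C(1) = 1 + 3 + 1 = 5
C(4) = 1 + C(3) + C(2) = 1 + 5 + 3 = 9
C(5) = 1 + C(4) + C(3) = 1 + 9 + 5 = 15
cnt = C(5) = 15

Final answer: 15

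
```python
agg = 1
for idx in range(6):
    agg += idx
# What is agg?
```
Trace:
  agg=1
  agg=1, idx=0
  agg=2, idx=1
  agg=4, idx=2
  agg=7, idx=3
  agg=11, idx=4
  agg=16, idx=5

Final answer: 16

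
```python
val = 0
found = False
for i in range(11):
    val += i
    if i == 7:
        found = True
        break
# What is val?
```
Trace:
  val=0
  val=0, found=False
  val=0, found=False, i=0
  val=1, found=False, i=1
  val=3, found=False, i=2
  val=6, found=False, i=3
  val=10, found=False, i=4
  val=15, found=False, i=5
  val=21, found=False, i=6
  val=28, found=True, i=7

Final answer: 28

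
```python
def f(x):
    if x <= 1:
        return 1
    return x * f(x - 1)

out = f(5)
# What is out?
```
Call trace:
f(x=5)
  f(x=4)
    f(x=3)
      f(x=2)
        f(x=1)
        -> return 1
      -> return 2
    -> return 6
  -> return 24
-> return 120

Final answer: 120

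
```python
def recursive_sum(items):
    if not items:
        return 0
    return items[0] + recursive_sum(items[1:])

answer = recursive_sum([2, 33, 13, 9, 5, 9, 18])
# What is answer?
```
Call trace:
recursive_sum(items=[2, 33, 13, 9, 5, 9, 18])
  recursive_sum(items=[33, 13, 9, 5, 9, 18])
    recursive_sum(items=[13, 9, 5, 9, 18])
      recursive_sum(items=[9, 5, 9, 18])
        recursive_sum(items=[5, 9, 18])
          recursive_sum(items=[9, 18])
            recursive_sum(items=[18])
              recursive_sum(items=[])
              -> return 0
            -> return 18
          -> return 27
        -> return 32
      -> return 41
    -> return 54
  -> return 87
-> return 89

Final answer: 89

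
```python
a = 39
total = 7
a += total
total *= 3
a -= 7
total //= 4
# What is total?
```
Trace:
  a=39
  a=39, total=7
  a=46, total=7
  a=46, total=21
  a=39, total=21
  a=39, total=5

Final answer: 5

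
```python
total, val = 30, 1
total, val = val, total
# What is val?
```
Trace:
  total=30, val=1
  total=1, val=30

Final answer: 30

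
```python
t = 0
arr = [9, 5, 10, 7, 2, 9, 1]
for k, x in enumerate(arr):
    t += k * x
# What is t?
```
Trace:
  t=0
  t=0, k=0, x=9
  t=5, k=1, x=5
  t=25, k=2, x=10
  t=46, k=3, x=7
  t=54, k=4, x=2
  t=99, k=5, x=9
  t=105, k=6, x=1

Final answer: 105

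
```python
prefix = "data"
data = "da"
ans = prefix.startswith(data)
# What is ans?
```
Trace:
  prefix='data'
  prefix='data', data='da'
  prefix='data', data='da', ans=True

Final answer: True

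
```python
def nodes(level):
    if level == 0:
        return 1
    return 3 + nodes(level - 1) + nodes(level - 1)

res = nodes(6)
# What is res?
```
Call trace (a repeated sub-call is expanded the first time; later identical calls just restate its return value):
nodes(level=6)
  nodes(level=5)
    nodes(level=4)
      nodes(level=3)
        nodes(level=2)
          nodes(level=1)
            nodes(level=0)
            -> return 1
            nodes(level=0)
            -> return 1
          -> return 5
          nodes(level=1) -> return 5  (same call as traced above)
        -> return 13
        nodes(level=2) -> return 13  (same call as traced above)
      -> return 29
      nodes(level=3) -> return 29  (same call as traced above)
    -> return 61
    nodes(level=4) -> return 61  (same call as traced above)
  -> return 125
  nodes(level=5) -> return 125  (same call as traced above)
-> return 253

Final answer: 253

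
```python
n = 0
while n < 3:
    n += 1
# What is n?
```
Trace:
  n=0
  n=1
  n=2
  n=3

Final answer: 3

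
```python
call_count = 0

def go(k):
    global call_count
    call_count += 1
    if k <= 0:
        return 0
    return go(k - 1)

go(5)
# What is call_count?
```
Call trace:
go(k=5)
  go(k=4)
    go(k=3)
      go(k=2)
        go(k=1)
          go(k=0)
          -> return 0
        -> return 0
      -> return 0
    -> return 0
  -> return 0
-> return 0

call_count is incremented once per call. go is entered once for each k = 5, 4, 3, 2, 1, 0 (the k <= 0 call returns without recursing), i.e. 5 + 1 calls.
call_count = 6

Final answer: 6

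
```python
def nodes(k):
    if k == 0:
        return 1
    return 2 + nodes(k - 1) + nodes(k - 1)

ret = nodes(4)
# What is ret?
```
Call trace (a repeated sub-call is expanded the first time; later identical calls just restate its return value):
nodes(k=4)
  nodes(k=3)
    nodes(k=2)
      nodes(k=1)
        nodes(k=0)
        -> return 1
        nodes(k=0)
        -> return 1
      -> return 4
      nodes(k=1) -> return 4  (same call as traced above)
    -> return 10
    nodes(k=2) -> return 10  (same call as traced above)
  -> return 22
  nodes(k=3) -> return 22  (same call as traced above)
-> return 46

Final answer: 46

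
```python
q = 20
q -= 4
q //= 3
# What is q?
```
Trace:
  q=20
  q=16
  q=5

Final answer: 5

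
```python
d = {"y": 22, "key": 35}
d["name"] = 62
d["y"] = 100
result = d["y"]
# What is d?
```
Trace:
  d={'y': 22, 'key': 35}
  d={'y': 22, 'key': 35, 'name': 62}
  d={'y': 100, 'key': 35, 'name': 62}
  d={'y': 100, 'key': 35, 'name': 62}, result=100

Final answer: {'y': 100, 'key': 35, 'name': 62}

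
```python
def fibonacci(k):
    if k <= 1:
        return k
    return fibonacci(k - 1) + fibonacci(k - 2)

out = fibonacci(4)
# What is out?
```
Call trace (a repeated sub-call is expanded the first time; later identical calls just restate its return value):
fibonacci(k=4)
  fibonacci(k=3)
    fibonacci(k=2)
      fibonacci(k=1)
      -> return 1
      fibonacci(k=0)
      -> return 0
    -> return 1
    fibonacci(k=1)
    -> return 1
  -> return 2
  fibonacci(k=2) -> return 1  (same call as traced above)
-> return 3

Final answer: 3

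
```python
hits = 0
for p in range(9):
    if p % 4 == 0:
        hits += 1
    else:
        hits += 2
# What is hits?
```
Trace:
  hits=0
  hits=1, p=0
  hits=3, p=1
  hits=5, p=2
  hits=7, p=3
  hits=8, p=4
  hits=10, p=5
  hits=12, p=6
  hits=14, p=7
  hits=15, p=8

Final answer: 15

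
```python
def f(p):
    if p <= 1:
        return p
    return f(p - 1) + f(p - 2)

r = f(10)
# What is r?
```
Call trace (a repeated sub-call is expanded the first time; later identical calls just restate its return value):
f(p=10)
  f(p=9)
    f(p=8)
      f(p=7)
        f(p=6)
          f(p=5)
            f(p=4)
              f(p=3)
                f(p=2)
                  f(p=1)
                  -> return 1
                  f(p=0)
                  -> return 0
                -> return 1
                f(p=1)
                -> return 1
              -> return 2
              f(p=2) -> return 1  (same call as traced above)
            -> return 3
            f(p=3) -> return 2  (same call as traced above)
          -> return 5
          f(p=4) -> return 3  (same call as traced above)
        -> return 8
        f(p=5) -> return 5  (same call as traced above)
      -> return 13
      f(p=6) -> return 8  (same call as traced above)
    -> return 21
    f(p=7) -> return 13  (same call as traced above)
  -> return 34
  f(p=8) -> return 21  (same call as traced above)
-> return 55

Final answer: 55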